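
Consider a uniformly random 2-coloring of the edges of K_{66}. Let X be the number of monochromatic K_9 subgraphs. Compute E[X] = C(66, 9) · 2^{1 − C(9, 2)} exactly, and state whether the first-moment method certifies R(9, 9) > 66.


E[X] = C(66, 9) · 2^{1 − 36} = 37014131440 · 2^{−35} = 37014131440/34359738368.
As a reduced fraction: E[X] = 2313383215/2147483648 ≈ 1.0772530.
Is E[X] < 1? NO.
Since E[X] ≥ 1, the first-moment bound is inconclusive at n = 66; it does NOT by itself certify R(9, 9) > 66.

E[X] = 2313383215/2147483648 ≈ 1.0772530; E[X] ≥ 1; first-moment method inconclusive here.


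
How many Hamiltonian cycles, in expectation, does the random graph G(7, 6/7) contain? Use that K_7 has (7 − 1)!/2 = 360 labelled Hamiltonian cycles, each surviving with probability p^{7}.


K_7 has (7 − 1)!/2 = 360 labelled Hamiltonian cycles.
For each such Hamiltonian cycle H, let X_H = 1 if all 7 edges of H are present in G. Then P[X_H = 1] = p^{7} = (6/7)^{7} = 279936/823543.
By linearity of expectation: E[X] = Σ_H E[X_H] = 360 · p^{7} = 360 · 279936/823543 = 100776960/823543.
Numerically: E[X] ≈ 122.37.

E[X] = 360 · (6/7)^{7} = 100776960/823543 ≈ 122.37.


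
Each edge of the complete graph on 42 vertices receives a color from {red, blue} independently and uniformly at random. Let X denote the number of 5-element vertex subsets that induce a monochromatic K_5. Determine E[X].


Let X = Σ_S X_S over the C(42, 5) = 850668 subsets S of size 5, where X_S = 1 if the K_5 on S is monochromatic.
For a fixed S, the K_5 on S has C(5, 2) = 10 edges. P[all 10 edges red] = (1/2)^10, and likewise for blue, so P[monochromatic] = 2·(1/2)^10 = 2^{1 − 10} = 1/512.
Summing: E[X] = C(42, 5) · 2^{1 − 10} = 850668 · 1/512 = 212667/128.
Numerically: E[X] ≈ 1661.46094.

E[X] = C(42,5)·2^(1−C(5,2)) = 212667/128 ≈ 1661.46094.


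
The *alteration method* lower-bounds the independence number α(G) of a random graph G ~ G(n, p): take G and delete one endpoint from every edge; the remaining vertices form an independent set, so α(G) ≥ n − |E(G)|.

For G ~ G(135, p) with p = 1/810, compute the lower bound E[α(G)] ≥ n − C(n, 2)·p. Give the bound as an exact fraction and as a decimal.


E[|E(G)|] = C(135, 2)·p = 9045 · (1/810) = 67/6.
E[α(G)] ≥ n − E[|E(G)|] = 135 − 67/6 = 743/6.
Numerically: ≈ 123.83333.
(This is only a lower bound; the true E[α(G)] may be larger.)

E[α(G)] ≥ 743/6 ≈ 123.83333.


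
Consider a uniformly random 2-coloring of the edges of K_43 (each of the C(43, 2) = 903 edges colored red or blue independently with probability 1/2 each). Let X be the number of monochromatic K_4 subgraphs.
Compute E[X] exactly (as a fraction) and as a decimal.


Let X = Σ_S X_S over the C(43, 4) = 123410 subsets S of size 4, where X_S = 1 if the K_4 on S is monochromatic.
For a fixed S, the K_4 on S has C(4, 2) = 6 edges. P[all 6 edges red] = (1/2)^6, and likewise for blue, so P[monochromatic] = 2·(1/2)^6 = 2^{1 − 6} = 1/32.
Summing: E[X] = C(43, 4) · 2^{1 − 6} = 123410 · 1/32 = 61705/16.
Numerically: E[X] ≈ 3856.562.

E[X] = C(43,4)·2^(1−C(4,2)) = 61705/16 ≈ 3856.562.


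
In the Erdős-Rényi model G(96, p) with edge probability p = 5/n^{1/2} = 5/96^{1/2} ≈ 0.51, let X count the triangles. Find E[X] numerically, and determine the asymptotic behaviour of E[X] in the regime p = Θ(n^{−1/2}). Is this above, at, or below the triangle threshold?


Number of potential triangles: C(96, 3) = 142880.
Each occurs with probability p³ ≈ (0.51)³ ≈ 1.32893e-01.
By linearity: E[X] = C(96, 3)·p³ ≈ 142880 · 1.32893e-01 ≈ 18987.798.
Since α = 1/2 < 1, p = c/n^{1/2} ≫ 1/n is above the triangle threshold p ~ 1/n. Asymptotically E[X] ~ (c³/6)·n^{3(1−α)} = (5³/6)·n^{1.5} → ∞; triangles are abundant w.h.p.

E[X] ≈ 18987.798; in regime p = Θ(1/n^{1/2}) E[X] diverges (above the triangle threshold p ~ 1/n).


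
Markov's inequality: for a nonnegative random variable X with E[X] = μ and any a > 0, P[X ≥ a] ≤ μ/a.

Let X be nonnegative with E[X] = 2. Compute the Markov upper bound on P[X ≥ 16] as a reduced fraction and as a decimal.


μ = E[X] = 2, a = 16.
Markov: P[X ≥ 16] ≤ μ/a = (2)/16 = 1/8.
Numerically: ≈ 0.12500.
(Since a = 16 > μ = 2.00000, the bound 1/8 is < 1 and informative.)

P[X ≥ 16] ≤ 1/8 ≈ 0.12500.


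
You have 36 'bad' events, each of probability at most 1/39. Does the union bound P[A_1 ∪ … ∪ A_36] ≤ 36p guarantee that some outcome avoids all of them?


Union bound: P[∪_{i=1}^{36} A_i] ≤ Σ_i P[A_i] ≤ 36·p = 36·(1/39) = 12/13.
Numerically: 12/13 ≈ 0.923.
Is 12/13 < 1? YES.
Since P[∪ A_i] ≤ 12/13 < 1, the complement has P[∩ A_i^c] ≥ 1 − 12/13 = 1/13 > 0, so some outcome avoids every A_i.

36·p = 12/13 ≈ 0.923; existence CERTIFIED by the union bound.


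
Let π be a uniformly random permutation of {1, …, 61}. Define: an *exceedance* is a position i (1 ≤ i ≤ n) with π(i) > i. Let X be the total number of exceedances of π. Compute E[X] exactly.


Write X = Σ_{i=1}^{61} X_i, where X_i = 1_{π(i) > i}.
For each fixed i, π(i) is uniform over {1, …, 61} (marginal of a uniform permutation), so P[π(i) > i] = (n − i)/n. Summing: Σ_{i=1}^{61} (n − i)/n = (0 + 1 + … + 60)/61 = 61(61 − 1)/(2·61) = (61 − 1)/2.
Hence E[X] = Σ_{i=1}^{61} (61 − i)/61 = 30 ≈ 30.000000.

E[X] = 30 = 30.000000.


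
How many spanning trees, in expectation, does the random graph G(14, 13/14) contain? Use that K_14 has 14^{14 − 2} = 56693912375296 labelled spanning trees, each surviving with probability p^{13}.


K_14 has 14^{14 − 2} = 56693912375296 labelled spanning trees.
For each such spanning tree H, let X_H = 1 if all 13 edges of H are present in G. Then P[X_H = 1] = p^{13} = (13/14)^{13} = 302875106592253/793714773254144.
By linearity: E[X] = Σ_H E[X_H] = 56693912375296 · p^{13} = 56693912375296 · 302875106592253/793714773254144 = 302875106592253/14.
Numerically: E[X] ≈ 2.16e+13.

E[X] = 56693912375296 · (13/14)^{13} = 302875106592253/14 ≈ 2.16e+13.


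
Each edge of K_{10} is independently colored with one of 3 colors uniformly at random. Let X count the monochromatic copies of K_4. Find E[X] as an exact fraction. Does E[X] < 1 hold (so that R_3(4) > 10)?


E[X] = C(10, 4) · 3^{1 − 6} = 210 · 3^{−5} = 210/243.
As a reduced fraction: E[X] = 70/81 ≈ 0.8641975.
Is E[X] < 1? YES.
Since E[X] < 1, there exists a 3-coloring of K_{10} with no monochromatic K_4; hence R_3(4) > 10.

E[X] = 70/81 ≈ 0.8641975; E[X] < 1, so R_3(4) > 10.


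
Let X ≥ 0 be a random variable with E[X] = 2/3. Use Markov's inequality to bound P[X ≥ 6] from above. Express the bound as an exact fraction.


μ = E[X] = 2/3, a = 6.
Markov: P[X ≥ 6] ≤ μ/a = (2/3)/6 = 1/9.
Numerically: ≈ 0.111.
(Since a = 6 > μ = 0.667, the bound 1/9 is < 1 and informative.)

P[X ≥ 6] ≤ 1/9 ≈ 0.111.


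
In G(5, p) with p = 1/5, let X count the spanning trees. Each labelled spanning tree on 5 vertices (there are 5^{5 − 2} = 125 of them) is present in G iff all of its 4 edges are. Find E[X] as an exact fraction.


K_5 has 5^{5 − 2} = 125 labelled spanning trees.
For each such spanning tree H, let X_H = 1 if all 4 edges of H are present in G. Then P[X_H = 1] = p^{4} = (1/5)^{4} = 1/625.
By linearity of expectation: E[X] = Σ_H E[X_H] = 125 · p^{4} = 125 · 1/625 = 1/5.
Numerically: E[X] ≈ 0.2.

E[X] = 125 · (1/5)^{4} = 1/5 ≈ 0.2.


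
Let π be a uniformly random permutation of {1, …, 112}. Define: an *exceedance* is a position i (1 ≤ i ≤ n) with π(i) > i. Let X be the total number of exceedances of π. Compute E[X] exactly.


Write X = Σ_{i=1}^{112} X_i, where X_i = 1_{π(i) > i}.
For each fixed i, π(i) is uniform over {1, …, 112} (marginal of a uniform permutation), so P[π(i) > i] = (n − i)/n. Summing: Σ_{i=1}^{112} (n − i)/n = (0 + 1 + … + 111)/112 = 112(112 − 1)/(2·112) = (112 − 1)/2.
Hence E[X] = Σ_{i=1}^{112} (112 − i)/112 = 111/2 ≈ 55.50000.

E[X] = 111/2 = 55.50000.


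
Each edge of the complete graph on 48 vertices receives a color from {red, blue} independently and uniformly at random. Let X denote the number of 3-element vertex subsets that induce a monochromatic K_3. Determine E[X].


Let X = Σ_S X_S over the C(48, 3) = 17296 subsets S of size 3, where X_S = 1 if the K_3 on S is monochromatic.
For a fixed S, the K_3 on S has C(3, 2) = 3 edges. P[all 3 edges red] = (1/2)^3, and likewise for blue, so P[monochromatic] = 2·(1/2)^3 = 2^{1 − 3} = 1/4.
By linearity of expectation: E[X] = C(48, 3) · 2^{1 − 3} = 17296 · 1/4 = 4324.
Numerically: E[X] ≈ 4324.000000.

E[X] = C(48,3)·2^(1−C(3,2)) = 4324 ≈ 4324.000000.


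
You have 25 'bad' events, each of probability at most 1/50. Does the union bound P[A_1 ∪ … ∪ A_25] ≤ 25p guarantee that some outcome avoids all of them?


Union bound: P[∪_{i=1}^{25} A_i] ≤ Σ_i P[A_i] ≤ 25·p = 25·(1/50) = 1/2.
Numerically: 1/2 ≈ 0.5000.
Is 1/2 < 1? YES.
Since P[∪ A_i] ≤ 1/2 < 1, the complement has P[∩ A_i^c] ≥ 1 − 1/2 = 1/2 > 0, so some outcome avoids every A_i.

25·p = 1/2 ≈ 0.5000; existence CERTIFIED by the union bound.


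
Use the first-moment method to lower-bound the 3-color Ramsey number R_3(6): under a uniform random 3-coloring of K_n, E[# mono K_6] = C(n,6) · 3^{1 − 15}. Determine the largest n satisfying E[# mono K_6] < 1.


We need C(n, 6) · 3^{1 − 15} < 1, i.e. C(n, 6) < 3^{15 − 1} = 4782969.
Check values of n near the boundary:
  n = 38: C(38, 6) = 2760681; 2760681 < 4782969? YES
  n = 39: C(39, 6) = 3262623; 3262623 < 4782969? YES
  n = 40: C(40, 6) = 3838380; 3838380 < 4782969? YES
  n = 41: C(41, 6) = 4496388; 4496388 < 4782969? YES
  n = 42: C(42, 6) = 5245786; 5245786 < 4782969? NO
  n = 43: C(43, 6) = 6096454; 6096454 < 4782969? NO
  n = 44: C(44, 6) = 7059052; 7059052 < 4782969? NO
The largest n with C(n, 6) < 4782969 is n = 41 (where E[X] = 1498796/1594323 ≈ 0.940083). Hence R_3(6) > 41, i.e. R_3(6) ≥ 42.

Largest n = 41; hence R_3(6) > 41.


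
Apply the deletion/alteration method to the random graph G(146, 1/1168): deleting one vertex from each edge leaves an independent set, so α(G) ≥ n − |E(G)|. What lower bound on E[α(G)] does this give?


E[|E(G)|] = C(146, 2)·p = 10585 · (1/1168) = 145/16.
E[α(G)] ≥ n − E[|E(G)|] = 146 − 145/16 = 2191/16.
Numerically: ≈ 136.93750.
(This is only a lower bound; the true E[α(G)] may be larger.)

E[α(G)] ≥ 2191/16 ≈ 136.93750.


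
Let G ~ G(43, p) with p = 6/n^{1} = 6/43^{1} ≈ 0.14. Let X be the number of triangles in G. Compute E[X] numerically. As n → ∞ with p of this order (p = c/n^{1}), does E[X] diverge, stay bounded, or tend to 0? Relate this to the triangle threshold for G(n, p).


Number of potential triangles: C(43, 3) = 12341.
Each occurs with probability p³ ≈ (0.14)³ ≈ 2.71674e-03.
By linearity: E[X] = C(43, 3)·p³ ≈ 12341 · 2.71674e-03 ≈ 33.527.
Here α = 1, so p = 6/n is exactly at the triangle threshold p ~ 1/n. Asymptotically E[X] → c³/6 = 6³/6 = 36 ≈ 36.000, a bounded constant. In this regime the triangle count is asymptotically Poisson(c³/6).

E[X] ≈ 33.527; in regime p = Θ(1/n^{1}) E[X] stays bounded (at the triangle threshold p ~ 1/n).


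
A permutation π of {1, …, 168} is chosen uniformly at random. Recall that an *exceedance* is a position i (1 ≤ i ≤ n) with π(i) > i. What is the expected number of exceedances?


Write X = Σ_{i=1}^{168} X_i, where X_i = 1_{π(i) > i}.
For each fixed i, π(i) is uniform over {1, …, 168} (marginal of a uniform permutation), so P[π(i) > i] = (n − i)/n. Summing: Σ_{i=1}^{168} (n − i)/n = (0 + 1 + … + 167)/168 = 168(168 − 1)/(2·168) = (168 − 1)/2.
Hence E[X] = Σ_{i=1}^{168} (168 − i)/168 = 167/2 ≈ 83.50000.

E[X] = 167/2 = 83.50000.


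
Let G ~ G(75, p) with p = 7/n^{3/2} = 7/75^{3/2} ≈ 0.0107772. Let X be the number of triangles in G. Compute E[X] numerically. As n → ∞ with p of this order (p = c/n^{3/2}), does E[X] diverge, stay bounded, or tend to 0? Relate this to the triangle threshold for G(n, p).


Number of potential triangles: C(75, 3) = 67525.
Each occurs with probability p³ ≈ (0.0107772)³ ≈ 1.25175241e-06.
By linearity: E[X] = C(75, 3)·p³ ≈ 67525 · 1.25175241e-06 ≈ 0.084525.
Since α = 3/2 > 1, p = c/n^{3/2} = o(1/n) is below the triangle threshold p ~ 1/n. Asymptotically E[X] ~ (c³/6)·n^{3(1−α)} = (7³/6)·n^{-1.5} → 0, so by Markov's inequality G has no triangles w.h.p.

E[X] ≈ 0.084525; in regime p = Θ(1/n^{3/2}) E[X] tends to 0 (below the triangle threshold p ~ 1/n).


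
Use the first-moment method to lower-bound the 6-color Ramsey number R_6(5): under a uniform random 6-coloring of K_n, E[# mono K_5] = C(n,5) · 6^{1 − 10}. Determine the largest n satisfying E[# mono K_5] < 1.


We need C(n, 5) · 6^{1 − 10} < 1, i.e. C(n, 5) < 6^{10 − 1} = 10077696.
Check values of n near the boundary:
  n = 61: C(61, 5) = 5949147; 5949147 < 10077696? YES
  n = 62: C(62, 5) = 6471002; 6471002 < 10077696? YES
  n = 63: C(63, 5) = 7028847; 7028847 < 10077696? YES
  n = 64: C(64, 5) = 7624512; 7624512 < 10077696? YES
  n = 65: C(65, 5) = 8259888; 8259888 < 10077696? YES
  n = 66: C(66, 5) = 8936928; 8936928 < 10077696? YES
  n = 67: C(67, 5) = 9657648; 9657648 < 10077696? YES
  n = 68: C(68, 5) = 10424128; 10424128 < 10077696? NO
  n = 69: C(69, 5) = 11238513; 11238513 < 10077696? NO
The largest n with C(n, 5) < 10077696 is n = 67 (where E[X] = 67067/69984 ≈ 0.9583). Hence R_6(5) > 67, i.e. R_6(5) ≥ 68.

Largest n = 67; hence R_6(5) > 67.


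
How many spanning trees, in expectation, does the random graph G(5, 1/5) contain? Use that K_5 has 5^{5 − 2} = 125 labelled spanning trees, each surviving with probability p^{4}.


K_5 has 5^{5 − 2} = 125 labelled spanning trees.
For each such spanning tree H, let X_H = 1 if all 4 edges of H are present in G. Then P[X_H = 1] = p^{4} = (1/5)^{4} = 1/625.
By linearity: E[X] = Σ_H E[X_H] = 125 · p^{4} = 125 · 1/625 = 1/5.
Numerically: E[X] ≈ 0.2.

E[X] = 125 · (1/5)^{4} = 1/5 ≈ 0.2.


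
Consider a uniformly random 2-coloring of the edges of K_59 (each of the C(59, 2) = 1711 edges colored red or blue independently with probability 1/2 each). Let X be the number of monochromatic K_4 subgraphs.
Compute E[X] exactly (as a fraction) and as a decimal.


Let X = Σ_S X_S over the C(59, 4) = 455126 subsets S of size 4, where X_S = 1 if the K_4 on S is monochromatic.
For a fixed S, the K_4 on S has C(4, 2) = 6 edges. P[all 6 edges red] = (1/2)^6, and likewise for blue, so P[monochromatic] = 2·(1/2)^6 = 2^{1 − 6} = 1/32.
By linearity: E[X] = C(59, 4) · 2^{1 − 6} = 455126 · 1/32 = 227563/16.
Numerically: E[X] ≈ 14222.6875.

E[X] = C(59,4)·2^(1−C(4,2)) = 227563/16 ≈ 14222.6875.


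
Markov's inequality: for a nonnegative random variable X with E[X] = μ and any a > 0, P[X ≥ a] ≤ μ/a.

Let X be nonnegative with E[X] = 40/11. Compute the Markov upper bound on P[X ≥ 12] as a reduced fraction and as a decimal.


μ = E[X] = 40/11, a = 12.
Markov: P[X ≥ 12] ≤ μ/a = (40/11)/12 = 10/33.
Numerically: ≈ 0.303030.
(Since a = 12 > μ = 3.636364, the bound 10/33 is < 1 and informative.)

P[X ≥ 12] ≤ 10/33 ≈ 0.303030.


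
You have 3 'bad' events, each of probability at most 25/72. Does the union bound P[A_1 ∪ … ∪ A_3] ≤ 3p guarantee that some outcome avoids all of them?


Union bound: P[∪_{i=1}^{3} A_i] ≤ Σ_i P[A_i] ≤ 3·p = 3·(25/72) = 25/24.
Numerically: 25/24 ≈ 1.0416667.
Is 25/24 < 1? NO.
Since the bound 25/24 is ≥ 1, the union bound is uninformative here; it does NOT by itself certify existence.

3·p = 25/24 ≈ 1.0416667; existence NOT certified by the union bound.


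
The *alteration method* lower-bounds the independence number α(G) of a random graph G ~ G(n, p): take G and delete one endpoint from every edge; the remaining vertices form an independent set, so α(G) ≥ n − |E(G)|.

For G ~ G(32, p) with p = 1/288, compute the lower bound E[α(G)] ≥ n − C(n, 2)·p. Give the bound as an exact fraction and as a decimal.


E[|E(G)|] = C(32, 2)·p = 496 · (1/288) = 31/18.
E[α(G)] ≥ n − E[|E(G)|] = 32 − 31/18 = 545/18.
Numerically: ≈ 30.27778.
(This is only a lower bound; the true E[α(G)] may be larger.)

E[α(G)] ≥ 545/18 ≈ 30.27778.


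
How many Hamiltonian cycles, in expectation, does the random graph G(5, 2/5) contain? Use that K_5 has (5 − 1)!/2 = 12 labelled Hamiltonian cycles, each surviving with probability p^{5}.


K_5 has (5 − 1)!/2 = 12 labelled Hamiltonian cycles.
For each such Hamiltonian cycle H, let X_H = 1 if all 5 edges of H are present in G. Then P[X_H = 1] = p^{5} = (2/5)^{5} = 32/3125.
By linearity: E[X] = Σ_H E[X_H] = 12 · p^{5} = 12 · 32/3125 = 384/3125.
Numerically: E[X] ≈ 0.123.

E[X] = 12 · (2/5)^{5} = 384/3125 ≈ 0.123.


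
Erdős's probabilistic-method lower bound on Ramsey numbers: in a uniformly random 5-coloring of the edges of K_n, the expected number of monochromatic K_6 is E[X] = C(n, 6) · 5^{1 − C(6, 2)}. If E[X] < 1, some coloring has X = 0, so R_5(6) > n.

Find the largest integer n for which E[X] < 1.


We need C(n, 6) · 5^{1 − 15} < 1, i.e. C(n, 6) < 5^{15 − 1} = 6103515625.
Check values of n near the boundary:
  n = 124: C(124, 6) = 4465475476; 4465475476 < 6103515625? YES
  n = 125: C(125, 6) = 4690625500; 4690625500 < 6103515625? YES
  n = 126: C(126, 6) = 4925156775; 4925156775 < 6103515625? YES
  n = 127: C(127, 6) = 5169379425; 5169379425 < 6103515625? YES
  n = 128: C(128, 6) = 5423611200; 5423611200 < 6103515625? YES
  n = 129: C(129, 6) = 5688177600; 5688177600 < 6103515625? YES
  n = 130: C(130, 6) = 5963412000; 5963412000 < 6103515625? YES
  n = 131: C(131, 6) = 6249655776; 6249655776 < 6103515625? NO
The largest n with C(n, 6) < 6103515625 is n = 130 (where E[X] = 47707296/48828125 ≈ 0.9770). Hence R_5(6) > 130, i.e. R_5(6) ≥ 131.

Largest n = 130; hence R_5(6) > 130.


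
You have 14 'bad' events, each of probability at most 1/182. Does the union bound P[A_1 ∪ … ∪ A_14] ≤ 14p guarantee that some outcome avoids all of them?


Union bound: P[∪_{i=1}^{14} A_i] ≤ Σ_i P[A_i] ≤ 14·p = 14·(1/182) = 1/13.
Numerically: 1/13 ≈ 0.07692.
Is 1/13 < 1? YES.
Since P[∪ A_i] ≤ 1/13 < 1, the complement has P[∩ A_i^c] ≥ 1 − 1/13 = 12/13 > 0, so some outcome avoids every A_i.

14·p = 1/13 ≈ 0.07692; existence CERTIFIED by the union bound.


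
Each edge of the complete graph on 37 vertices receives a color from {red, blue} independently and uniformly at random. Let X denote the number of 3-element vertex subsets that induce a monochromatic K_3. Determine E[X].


Let X = Σ_S X_S over the C(37, 3) = 7770 subsets S of size 3, where X_S = 1 if the K_3 on S is monochromatic.
For a fixed S, the K_3 on S has C(3, 2) = 3 edges. P[all 3 edges red] = (1/2)^3, and likewise for blue, so P[monochromatic] = 2·(1/2)^3 = 2^{1 − 3} = 1/4.
By linearity of expectation: E[X] = C(37, 3) · 2^{1 − 3} = 7770 · 1/4 = 3885/2.
Numerically: E[X] ≈ 1942.500.

E[X] = C(37,3)·2^(1−C(3,2)) = 3885/2 ≈ 1942.500.


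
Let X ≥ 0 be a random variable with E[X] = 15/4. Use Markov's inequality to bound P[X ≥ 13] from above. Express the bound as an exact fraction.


μ = E[X] = 15/4, a = 13.
Markov: P[X ≥ 13] ≤ μ/a = (15/4)/13 = 15/52.
Numerically: ≈ 0.28846.
(Since a = 13 > μ = 3.75000, the bound 15/52 is < 1 and informative.)

P[X ≥ 13] ≤ 15/52 ≈ 0.28846.


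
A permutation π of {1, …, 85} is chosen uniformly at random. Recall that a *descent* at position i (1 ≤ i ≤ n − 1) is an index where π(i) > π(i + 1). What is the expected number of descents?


Write X = Σ X_I over i = 1, …, 84, with X_I the indicator of one descent.
There are 84 indicators.
For each fixed i, the pair (π(i), π(i+1)) is a uniformly random ordered pair of distinct values from {1, …, 85}; by symmetry P[π(i) > π(i+1)] = 1/2.
By linearity: E[X] = 84 · (1/2) = (85 − 1) · (1/2) = 42 ≈ 42.000000.

E[X] = 42 = 42.000000.


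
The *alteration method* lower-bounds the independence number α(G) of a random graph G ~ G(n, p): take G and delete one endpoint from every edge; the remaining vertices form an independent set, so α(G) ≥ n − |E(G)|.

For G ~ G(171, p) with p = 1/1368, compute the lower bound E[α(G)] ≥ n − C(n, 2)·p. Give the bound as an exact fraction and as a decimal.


E[|E(G)|] = C(171, 2)·p = 14535 · (1/1368) = 85/8.
E[α(G)] ≥ n − E[|E(G)|] = 171 − 85/8 = 1283/8.
Numerically: ≈ 160.375000.
(This is only a lower bound; the true E[α(G)] may be larger.)

E[α(G)] ≥ 1283/8 ≈ 160.375000.


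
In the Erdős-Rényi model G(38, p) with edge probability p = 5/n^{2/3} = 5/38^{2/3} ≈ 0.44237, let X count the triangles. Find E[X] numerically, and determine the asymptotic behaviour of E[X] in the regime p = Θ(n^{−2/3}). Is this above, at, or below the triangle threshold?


Number of potential triangles: C(38, 3) = 8436.
Each occurs with probability p³ ≈ (0.44237)³ ≈ 8.6565097e-02.
By linearity: E[X] = C(38, 3)·p³ ≈ 8436 · 8.6565097e-02 ≈ 730.26316.
Since α = 2/3 < 1, p = c/n^{2/3} ≫ 1/n is above the triangle threshold p ~ 1/n. Asymptotically E[X] ~ (c³/6)·n^{3(1−α)} = (5³/6)·n^{1} → ∞; triangles are abundant w.h.p.

E[X] ≈ 730.26316; in regime p = Θ(1/n^{2/3}) E[X] diverges (above the triangle threshold p ~ 1/n).


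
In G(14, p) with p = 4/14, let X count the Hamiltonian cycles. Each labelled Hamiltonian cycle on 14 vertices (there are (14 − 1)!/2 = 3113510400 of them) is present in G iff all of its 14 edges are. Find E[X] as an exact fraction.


K_14 has (14 − 1)!/2 = 3113510400 labelled Hamiltonian cycles.
For each such Hamiltonian cycle H, let X_H = 1 if all 14 edges of H are present in G. Then P[X_H = 1] = p^{14} = (2/7)^{14} = 16384/678223072849.
By linearity: E[X] = Σ_H E[X_H] = 3113510400 · p^{14} = 3113510400 · 16384/678223072849 = 7287393484800/96889010407.
Numerically: E[X] ≈ 75.2.

E[X] = 3113510400 · (2/7)^{14} = 7287393484800/96889010407 ≈ 75.2.


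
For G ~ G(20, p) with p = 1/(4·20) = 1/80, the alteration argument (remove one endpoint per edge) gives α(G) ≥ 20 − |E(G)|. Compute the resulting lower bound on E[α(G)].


E[|E(G)|] = C(20, 2)·p = 190 · (1/80) = 19/8.
E[α(G)] ≥ n − E[|E(G)|] = 20 − 19/8 = 141/8.
Numerically: ≈ 17.625000.
(This is only a lower bound; the true E[α(G)] may be larger.)

E[α(G)] ≥ 141/8 ≈ 17.625000.


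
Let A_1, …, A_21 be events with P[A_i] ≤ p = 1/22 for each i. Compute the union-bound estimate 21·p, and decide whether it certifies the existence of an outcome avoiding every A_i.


Union bound: P[∪_{i=1}^{21} A_i] ≤ Σ_i P[A_i] ≤ 21·p = 21·(1/22) = 21/22.
Numerically: 21/22 ≈ 0.9545455.
Is 21/22 < 1? YES.
Since P[∪ A_i] ≤ 21/22 < 1, the complement has P[∩ A_i^c] ≥ 1 − 21/22 = 1/22 > 0, so some outcome avoids every A_i.

21·p = 21/22 ≈ 0.9545455; existence CERTIFIED by the union bound.


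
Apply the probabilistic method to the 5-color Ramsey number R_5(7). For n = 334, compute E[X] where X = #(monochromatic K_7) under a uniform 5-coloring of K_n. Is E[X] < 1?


E[X] = C(334, 7) · 5^{1 − 21} = 86359460961576 · 5^{−20} = 86359460961576/95367431640625.
As a reduced fraction: E[X] = 86359460961576/95367431640625 ≈ 0.9055446.
Is E[X] < 1? YES.
Since E[X] < 1, there exists a 5-coloring of K_{334} with no monochromatic K_7; hence R_5(7) > 334.

E[X] = 86359460961576/95367431640625 ≈ 0.9055446; E[X] < 1, so R_5(7) > 334.


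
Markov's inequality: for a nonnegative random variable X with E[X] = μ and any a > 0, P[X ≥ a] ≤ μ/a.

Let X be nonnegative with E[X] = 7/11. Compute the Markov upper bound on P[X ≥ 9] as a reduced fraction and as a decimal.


μ = E[X] = 7/11, a = 9.
Markov: P[X ≥ 9] ≤ μ/a = (7/11)/9 = 7/99.
Numerically: ≈ 0.070707.
(Since a = 9 > μ = 0.636364, the bound 7/99 is < 1 and informative.)

P[X ≥ 9] ≤ 7/99 ≈ 0.070707.


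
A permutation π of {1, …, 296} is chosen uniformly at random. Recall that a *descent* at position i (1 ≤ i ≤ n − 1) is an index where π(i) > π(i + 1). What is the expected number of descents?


Write X = Σ X_I over i = 1, …, 295, with X_I the indicator of one descent.
There are 295 indicators.
For each fixed i, the pair (π(i), π(i+1)) is a uniformly random ordered pair of distinct values from {1, …, 296}; by symmetry P[π(i) > π(i+1)] = 1/2.
By linearity: E[X] = 295 · (1/2) = (296 − 1) · (1/2) = 295/2 ≈ 147.5000.

E[X] = 295/2 = 147.5000.


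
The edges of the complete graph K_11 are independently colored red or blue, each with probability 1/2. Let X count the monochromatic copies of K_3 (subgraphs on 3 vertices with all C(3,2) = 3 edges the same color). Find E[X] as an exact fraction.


Let X = Σ_S X_S over the C(11, 3) = 165 subsets S of size 3, where X_S = 1 if the K_3 on S is monochromatic.
For a fixed S, the K_3 on S has C(3, 2) = 3 edges. P[all 3 edges red] = (1/2)^3, and likewise for blue, so P[monochromatic] = 2·(1/2)^3 = 2^{1 − 3} = 1/4.
By linearity: E[X] = C(11, 3) · 2^{1 − 3} = 165 · 1/4 = 165/4.
Numerically: E[X] ≈ 41.250000.

E[X] = C(11,3)·2^(1−C(3,2)) = 165/4 ≈ 41.250000.


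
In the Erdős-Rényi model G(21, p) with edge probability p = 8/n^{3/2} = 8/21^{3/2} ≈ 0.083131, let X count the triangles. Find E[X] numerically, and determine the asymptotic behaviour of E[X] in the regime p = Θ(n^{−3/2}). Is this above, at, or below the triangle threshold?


Number of potential triangles: C(21, 3) = 1330.
Each occurs with probability p³ ≈ (0.083131)³ ≈ 5.7449087e-04.
By linearity: E[X] = C(21, 3)·p³ ≈ 1330 · 5.7449087e-04 ≈ 0.76407.
Since α = 3/2 > 1, p = c/n^{3/2} = o(1/n) is below the triangle threshold p ~ 1/n. Asymptotically E[X] ~ (c³/6)·n^{3(1−α)} = (8³/6)·n^{-1.5} → 0, so by Markov's inequality G has no triangles w.h.p.

E[X] ≈ 0.76407; in regime p = Θ(1/n^{3/2}) E[X] tends to 0 (below the triangle threshold p ~ 1/n).


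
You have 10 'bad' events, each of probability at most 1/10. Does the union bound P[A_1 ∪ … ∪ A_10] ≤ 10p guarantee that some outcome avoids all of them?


Union bound: P[∪_{i=1}^{10} A_i] ≤ Σ_i P[A_i] ≤ 10·p = 10·(1/10) = 1.
Numerically: 1 ≈ 1.00000.
Is 1 < 1? NO.
Since the bound 1 is ≥ 1, the union bound is uninformative here; it does NOT by itself certify existence.

10·p = 1 ≈ 1.00000; existence NOT certified by the union bound.


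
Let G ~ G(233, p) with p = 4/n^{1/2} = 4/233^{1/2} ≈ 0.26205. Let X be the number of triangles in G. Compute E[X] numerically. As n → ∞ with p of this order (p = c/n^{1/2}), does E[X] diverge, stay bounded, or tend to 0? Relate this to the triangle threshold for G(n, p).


Number of potential triangles: C(233, 3) = 2081156.
Each occurs with probability p³ ≈ (0.26205)³ ≈ 1.7994761e-02.
By linearity: E[X] = C(233, 3)·p³ ≈ 2081156 · 1.7994761e-02 ≈ 37449.90565.
Since α = 1/2 < 1, p = c/n^{1/2} ≫ 1/n is above the triangle threshold p ~ 1/n. Asymptotically E[X] ~ (c³/6)·n^{3(1−α)} = (4³/6)·n^{1.5} → ∞; triangles are abundant w.h.p.

E[X] ≈ 37449.90565; in regime p = Θ(1/n^{1/2}) E[X] diverges (above the triangle threshold p ~ 1/n).


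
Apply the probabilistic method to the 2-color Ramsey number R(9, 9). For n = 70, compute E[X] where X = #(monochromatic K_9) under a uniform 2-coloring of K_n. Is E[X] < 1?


E[X] = C(70, 9) · 2^{1 − 36} = 65033528560 · 2^{−35} = 65033528560/34359738368.
As a reduced fraction: E[X] = 4064595535/2147483648 ≈ 1.89272.
Is E[X] < 1? NO.
Since E[X] ≥ 1, the first-moment bound is inconclusive at n = 70; it does NOT by itself certify R(9, 9) > 70.

E[X] = 4064595535/2147483648 ≈ 1.89272; E[X] ≥ 1; first-moment method inconclusive here.


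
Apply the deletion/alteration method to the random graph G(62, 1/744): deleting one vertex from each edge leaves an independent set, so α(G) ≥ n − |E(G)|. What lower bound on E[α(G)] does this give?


E[|E(G)|] = C(62, 2)·p = 1891 · (1/744) = 61/24.
E[α(G)] ≥ n − E[|E(G)|] = 62 − 61/24 = 1427/24.
Numerically: ≈ 59.45833.
(This is only a lower bound; the true E[α(G)] may be larger.)

E[α(G)] ≥ 1427/24 ≈ 59.45833.


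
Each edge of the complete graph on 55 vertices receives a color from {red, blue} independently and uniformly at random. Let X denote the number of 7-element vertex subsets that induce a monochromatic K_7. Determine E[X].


Let X = Σ_S X_S over the C(55, 7) = 202927725 subsets S of size 7, where X_S = 1 if the K_7 on S is monochromatic.
For a fixed S, the K_7 on S has C(7, 2) = 21 edges. P[all 21 edges red] = (1/2)^21, and likewise for blue, so P[monochromatic] = 2·(1/2)^21 = 2^{1 − 21} = 1/1048576.
Summing: E[X] = C(55, 7) · 2^{1 − 21} = 202927725 · 1/1048576 = 202927725/1048576.
Numerically: E[X] ≈ 193.5270.

E[X] = C(55,7)·2^(1−C(7,2)) = 202927725/1048576 ≈ 193.5270.


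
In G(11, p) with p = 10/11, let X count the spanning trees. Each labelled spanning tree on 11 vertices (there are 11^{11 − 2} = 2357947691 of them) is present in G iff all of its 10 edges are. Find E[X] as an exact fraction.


K_11 has 11^{11 − 2} = 2357947691 labelled spanning trees.
For each such spanning tree H, let X_H = 1 if all 10 edges of H are present in G. Then P[X_H = 1] = p^{10} = (10/11)^{10} = 10000000000/25937424601.
Summing the indicators: E[X] = Σ_H E[X_H] = 2357947691 · p^{10} = 2357947691 · 10000000000/25937424601 = 10000000000/11.
Numerically: E[X] ≈ 9.09e+08.

E[X] = 2357947691 · (10/11)^{10} = 10000000000/11 ≈ 9.09e+08.


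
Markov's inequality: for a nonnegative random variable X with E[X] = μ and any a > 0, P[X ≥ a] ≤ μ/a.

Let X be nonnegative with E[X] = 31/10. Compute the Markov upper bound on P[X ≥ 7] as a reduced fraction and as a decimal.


μ = E[X] = 31/10, a = 7.
Markov: P[X ≥ 7] ≤ μ/a = (31/10)/7 = 31/70.
Numerically: ≈ 0.442857.
(Since a = 7 > μ = 3.100000, the bound 31/70 is < 1 and informative.)

P[X ≥ 7] ≤ 31/70 ≈ 0.442857.


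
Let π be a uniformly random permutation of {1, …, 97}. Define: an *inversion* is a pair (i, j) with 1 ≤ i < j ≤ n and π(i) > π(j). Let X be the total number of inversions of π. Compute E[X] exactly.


Write X = Σ X_I over the C(97, 2) = 4656 pairs i < j, with X_I the indicator of one inversion.
There are 4656 indicators.
For each fixed pair i < j, the values π(i) and π(j) are two distinct elements of {1, …, 97} in uniformly random order; by symmetry P[π(i) > π(j)] = 1/2.
By linearity: E[X] = 4656 · (1/2) = C(97, 2) · (1/2) = 4656/2 = 2328 ≈ 2328.00000.

E[X] = 2328 = 2328.00000.


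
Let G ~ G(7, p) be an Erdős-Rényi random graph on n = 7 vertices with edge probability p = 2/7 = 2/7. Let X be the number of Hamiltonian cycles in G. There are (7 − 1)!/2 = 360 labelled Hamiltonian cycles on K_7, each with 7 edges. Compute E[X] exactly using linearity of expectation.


K_7 has (7 − 1)!/2 = 360 labelled Hamiltonian cycles.
For each such Hamiltonian cycle H, let X_H = 1 if all 7 edges of H are present in G. Then P[X_H = 1] = p^{7} = (2/7)^{7} = 128/823543.
By linearity: E[X] = Σ_H E[X_H] = 360 · p^{7} = 360 · 128/823543 = 46080/823543.
Numerically: E[X] ≈ 0.056.

E[X] = 360 · (2/7)^{7} = 46080/823543 ≈ 0.056.


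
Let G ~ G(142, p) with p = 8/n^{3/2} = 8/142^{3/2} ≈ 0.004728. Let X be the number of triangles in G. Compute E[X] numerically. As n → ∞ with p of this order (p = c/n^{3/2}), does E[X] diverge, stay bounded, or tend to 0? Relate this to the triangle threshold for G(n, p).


Number of potential triangles: C(142, 3) = 467180.
Each occurs with probability p³ ≈ (0.004728)³ ≈ 1.056750e-07.
By linearity: E[X] = C(142, 3)·p³ ≈ 467180 · 1.056750e-07 ≈ 0.0494.
Since α = 3/2 > 1, p = c/n^{3/2} = o(1/n) is below the triangle threshold p ~ 1/n. Asymptotically E[X] ~ (c³/6)·n^{3(1−α)} = (8³/6)·n^{-1.5} → 0, so by Markov's inequality G has no triangles w.h.p.

E[X] ≈ 0.0494; in regime p = Θ(1/n^{3/2}) E[X] tends to 0 (below the triangle threshold p ~ 1/n).


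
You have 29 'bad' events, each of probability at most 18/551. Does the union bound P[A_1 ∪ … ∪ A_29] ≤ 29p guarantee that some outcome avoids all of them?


Union bound: P[∪_{i=1}^{29} A_i] ≤ Σ_i P[A_i] ≤ 29·p = 29·(18/551) = 18/19.
Numerically: 18/19 ≈ 0.9473684.
Is 18/19 < 1? YES.
Since P[∪ A_i] ≤ 18/19 < 1, the complement has P[∩ A_i^c] ≥ 1 − 18/19 = 1/19 > 0, so some outcome avoids every A_i.

29·p = 18/19 ≈ 0.9473684; existence CERTIFIED by the union bound.


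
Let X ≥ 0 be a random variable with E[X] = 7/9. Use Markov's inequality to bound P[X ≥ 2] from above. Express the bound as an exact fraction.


μ = E[X] = 7/9, a = 2.
Markov: P[X ≥ 2] ≤ μ/a = (7/9)/2 = 7/18.
Numerically: ≈ 0.38889.
(Since a = 2 > μ = 0.77778, the bound 7/18 is < 1 and informative.)

P[X ≥ 2] ≤ 7/18 ≈ 0.38889.


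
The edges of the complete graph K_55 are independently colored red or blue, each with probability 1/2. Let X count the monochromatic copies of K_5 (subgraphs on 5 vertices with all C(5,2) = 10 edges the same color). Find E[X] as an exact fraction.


Let X = Σ_S X_S over the C(55, 5) = 3478761 subsets S of size 5, where X_S = 1 if the K_5 on S is monochromatic.
For a fixed S, the K_5 on S has C(5, 2) = 10 edges. P[all 10 edges red] = (1/2)^10, and likewise for blue, so P[monochromatic] = 2·(1/2)^10 = 2^{1 − 10} = 1/512.
By linearity: E[X] = C(55, 5) · 2^{1 − 10} = 3478761 · 1/512 = 3478761/512.
Numerically: E[X] ≈ 6794.4551.

E[X] = C(55,5)·2^(1−C(5,2)) = 3478761/512 ≈ 6794.4551.


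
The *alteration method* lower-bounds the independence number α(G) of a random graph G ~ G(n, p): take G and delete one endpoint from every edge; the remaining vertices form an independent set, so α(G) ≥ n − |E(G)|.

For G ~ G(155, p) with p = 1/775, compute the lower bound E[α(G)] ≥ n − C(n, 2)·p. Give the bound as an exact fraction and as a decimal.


E[|E(G)|] = C(155, 2)·p = 11935 · (1/775) = 77/5.
E[α(G)] ≥ n − E[|E(G)|] = 155 − 77/5 = 698/5.
Numerically: ≈ 139.600000.
(This is only a lower bound; the true E[α(G)] may be larger.)

E[α(G)] ≥ 698/5 ≈ 139.600000.


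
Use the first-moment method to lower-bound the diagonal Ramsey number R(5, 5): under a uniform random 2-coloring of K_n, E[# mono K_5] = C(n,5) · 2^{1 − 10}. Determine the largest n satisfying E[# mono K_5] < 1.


We need C(n, 5) · 2^{1 − 10} < 1, i.e. C(n, 5) < 2^{10 − 1} = 512.
Check values of n near the boundary:
  n = 5: C(5, 5) = 1; 1 < 512? YES
  n = 6: C(6, 5) = 6; 6 < 512? YES
  n = 7: C(7, 5) = 21; 21 < 512? YES
  n = 8: C(8, 5) = 56; 56 < 512? YES
  n = 9: C(9, 5) = 126; 126 < 512? YES
  n = 10: C(10, 5) = 252; 252 < 512? YES
  n = 11: C(11, 5) = 462; 462 < 512? YES
  n = 12: C(12, 5) = 792; 792 < 512? NO
  n = 13: C(13, 5) = 1287; 1287 < 512? NO
  n = 14: C(14, 5) = 2002; 2002 < 512? NO
The largest n with C(n, 5) < 512 is n = 11 (where E[X] = 231/256 ≈ 0.9023). Hence R(5, 5) > 11, i.e. R(5, 5) ≥ 12.

Largest n = 11; hence R(5, 5) > 11.


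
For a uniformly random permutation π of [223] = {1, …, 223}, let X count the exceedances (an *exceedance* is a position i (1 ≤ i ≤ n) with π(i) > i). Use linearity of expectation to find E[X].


Write X = Σ_{i=1}^{223} X_i, where X_i = 1_{π(i) > i}.
For each fixed i, π(i) is uniform over {1, …, 223} (marginal of a uniform permutation), so P[π(i) > i] = (n − i)/n. Summing: Σ_{i=1}^{223} (n − i)/n = (0 + 1 + … + 222)/223 = 223(223 − 1)/(2·223) = (223 − 1)/2.
Hence E[X] = Σ_{i=1}^{223} (223 − i)/223 = 111 ≈ 111.00000.

E[X] = 111 = 111.00000.


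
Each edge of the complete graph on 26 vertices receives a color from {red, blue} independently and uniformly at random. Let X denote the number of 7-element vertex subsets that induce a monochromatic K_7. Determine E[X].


Let X = Σ_S X_S over the C(26, 7) = 657800 subsets S of size 7, where X_S = 1 if the K_7 on S is monochromatic.
For a fixed S, the K_7 on S has C(7, 2) = 21 edges. P[all 21 edges red] = (1/2)^21, and likewise for blue, so P[monochromatic] = 2·(1/2)^21 = 2^{1 − 21} = 1/1048576.
Summing: E[X] = C(26, 7) · 2^{1 − 21} = 657800 · 1/1048576 = 82225/131072.
Numerically: E[X] ≈ 0.6273.

E[X] = C(26,7)·2^(1−C(7,2)) = 82225/131072 ≈ 0.6273.


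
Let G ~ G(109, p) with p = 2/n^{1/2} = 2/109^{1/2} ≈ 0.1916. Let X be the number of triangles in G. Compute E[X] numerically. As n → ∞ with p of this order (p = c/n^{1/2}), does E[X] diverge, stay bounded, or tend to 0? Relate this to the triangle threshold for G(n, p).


Number of potential triangles: C(109, 3) = 209934.
Each occurs with probability p³ ≈ (0.1916)³ ≈ 7.029918e-03.
By linearity: E[X] = C(109, 3)·p³ ≈ 209934 · 7.029918e-03 ≈ 1475.8187.
Since α = 1/2 < 1, p = c/n^{1/2} ≫ 1/n is above the triangle threshold p ~ 1/n. Asymptotically E[X] ~ (c³/6)·n^{3(1−α)} = (2³/6)·n^{1.5} → ∞; triangles are abundant w.h.p.

E[X] ≈ 1475.8187; in regime p = Θ(1/n^{1/2}) E[X] diverges (above the triangle threshold p ~ 1/n).


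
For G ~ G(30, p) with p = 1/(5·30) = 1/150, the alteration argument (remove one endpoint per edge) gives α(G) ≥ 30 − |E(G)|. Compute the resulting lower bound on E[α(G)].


E[|E(G)|] = C(30, 2)·p = 435 · (1/150) = 29/10.
E[α(G)] ≥ n − E[|E(G)|] = 30 − 29/10 = 271/10.
Numerically: ≈ 27.100000.
(This is only a lower bound; the true E[α(G)] may be larger.)

E[α(G)] ≥ 271/10 ≈ 27.100000.


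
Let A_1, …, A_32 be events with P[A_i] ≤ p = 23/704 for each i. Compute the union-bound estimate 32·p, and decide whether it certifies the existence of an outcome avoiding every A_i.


Union bound: P[∪_{i=1}^{32} A_i] ≤ Σ_i P[A_i] ≤ 32·p = 32·(23/704) = 23/22.
Numerically: 23/22 ≈ 1.04545.
Is 23/22 < 1? NO.
Since the bound 23/22 is ≥ 1, the union bound is uninformative here; it does NOT by itself certify existence.

32·p = 23/22 ≈ 1.04545; existence NOT certified by the union bound.


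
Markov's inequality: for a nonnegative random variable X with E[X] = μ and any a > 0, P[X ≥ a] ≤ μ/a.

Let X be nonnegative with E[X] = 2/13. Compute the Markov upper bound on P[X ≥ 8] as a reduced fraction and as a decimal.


μ = E[X] = 2/13, a = 8.
Markov: P[X ≥ 8] ≤ μ/a = (2/13)/8 = 1/52.
Numerically: ≈ 0.019231.
(Since a = 8 > μ = 0.153846, the bound 1/52 is < 1 and informative.)

P[X ≥ 8] ≤ 1/52 ≈ 0.019231.


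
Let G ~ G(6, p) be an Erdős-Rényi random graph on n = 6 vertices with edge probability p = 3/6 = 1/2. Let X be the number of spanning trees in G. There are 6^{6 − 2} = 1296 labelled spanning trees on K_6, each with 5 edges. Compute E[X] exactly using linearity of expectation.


K_6 has 6^{6 − 2} = 1296 labelled spanning trees.
For each such spanning tree H, let X_H = 1 if all 5 edges of H are present in G. Then P[X_H = 1] = p^{5} = (1/2)^{5} = 1/32.
By linearity of expectation: E[X] = Σ_H E[X_H] = 1296 · p^{5} = 1296 · 1/32 = 81/2.
Numerically: E[X] ≈ 40.5.

E[X] = 1296 · (1/2)^{5} = 81/2 ≈ 40.5.


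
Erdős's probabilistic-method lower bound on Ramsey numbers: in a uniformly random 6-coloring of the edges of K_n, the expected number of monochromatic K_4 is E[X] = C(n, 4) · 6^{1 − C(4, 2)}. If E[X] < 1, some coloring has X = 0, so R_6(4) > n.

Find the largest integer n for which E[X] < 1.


We need C(n, 4) · 6^{1 − 6} < 1, i.e. C(n, 4) < 6^{6 − 1} = 7776.
Check values of n near the boundary:
  n = 20: C(20, 4) = 4845; 4845 < 7776? YES
  n = 21: C(21, 4) = 5985; 5985 < 7776? YES
  n = 22: C(22, 4) = 7315; 7315 < 7776? YES
  n = 23: C(23, 4) = 8855; 8855 < 7776? NO
  n = 24: C(24, 4) = 10626; 10626 < 7776? NO
  n = 25: C(25, 4) = 12650; 12650 < 7776? NO
The largest n with C(n, 4) < 7776 is n = 22 (where E[X] = 7315/7776 ≈ 0.9407150). Hence R_6(4) > 22, i.e. R_6(4) ≥ 23.

Largest n = 22; hence R_6(4) > 22.
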